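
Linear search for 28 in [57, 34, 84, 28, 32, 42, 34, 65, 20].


i=0: 57!=28
i=1: 34!=28
i=2: 84!=28
i=3: 28==28 found!

Found at 3, 4 comps


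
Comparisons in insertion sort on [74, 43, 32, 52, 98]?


Algorithm: insertion sort
Input: [74, 43, 32, 52, 98]
Sorted: [32, 43, 52, 74, 98]

6


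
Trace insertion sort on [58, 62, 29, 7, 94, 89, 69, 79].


Initial: [58, 62, 29, 7, 94, 89, 69, 79]
Insert 62: [58, 62, 29, 7, 94, 89, 69, 79]
Insert 29: [29, 58, 62, 7, 94, 89, 69, 79]
Insert 7: [7, 29, 58, 62, 94, 89, 69, 79]
Insert 94: [7, 29, 58, 62, 94, 89, 69, 79]
Insert 89: [7, 29, 58, 62, 89, 94, 69, 79]
Insert 69: [7, 29, 58, 62, 69, 89, 94, 79]
Insert 79: [7, 29, 58, 62, 69, 79, 89, 94]

Sorted: [7, 29, 58, 62, 69, 79, 89, 94]


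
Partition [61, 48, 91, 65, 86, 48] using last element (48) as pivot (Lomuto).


Pivot: 48
  48 <= 48: swap -> [48, 61, 91, 65, 86, 48]
Place pivot at 1: [48, 48, 91, 65, 86, 61]

Partitioned: [48, 48, 91, 65, 86, 61]


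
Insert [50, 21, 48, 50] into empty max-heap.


Insert 50: [50]
Insert 21: [50, 21]
Insert 48: [50, 21, 48]
Insert 50: [50, 50, 48, 21]

Final heap: [50, 50, 48, 21]


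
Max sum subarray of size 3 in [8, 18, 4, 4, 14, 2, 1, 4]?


[0:3]: 30
[1:4]: 26
[2:5]: 22
[3:6]: 20
[4:7]: 17
[5:8]: 7

Max: 30 at [0:3]


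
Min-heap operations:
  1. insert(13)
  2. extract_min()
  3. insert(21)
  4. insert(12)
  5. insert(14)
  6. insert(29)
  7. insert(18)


insert(13) -> [13]
extract_min()->13, []
insert(21) -> [21]
insert(12) -> [12, 21]
insert(14) -> [12, 21, 14]
insert(29) -> [12, 21, 14, 29]
insert(18) -> [12, 18, 14, 29, 21]

Final heap: [12, 18, 14, 29, 21]


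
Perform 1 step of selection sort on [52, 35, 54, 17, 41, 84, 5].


Initial: [52, 35, 54, 17, 41, 84, 5]
Step 1: min=5 at 6
  Swap: [5, 35, 54, 17, 41, 84, 52]

After 1 step: [5, 35, 54, 17, 41, 84, 52]


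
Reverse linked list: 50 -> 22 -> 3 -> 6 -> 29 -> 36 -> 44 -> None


Step 1: curr=50, set curr.next=prev(None) | reversed so far: 50
Step 2: curr=22, set curr.next=prev(50) | reversed so far: 22 -> 50
Step 3: curr=3, set curr.next=prev(22) | reversed so far: 3 -> 22 -> 50
Step 4: curr=6, set curr.next=prev(3) | reversed so far: 6 -> 3 -> 22 -> 50
Step 5: curr=29, set curr.next=prev(6) | reversed so far: 29 -> 6 -> 3 -> 22 -> 50
Step 6: curr=36, set curr.next=prev(29) | reversed so far: 36 -> 29 -> 6 -> 3 -> 22 -> 50
Step 7: curr=44, set curr.next=prev(36) | reversed so far: 44 -> 36 -> 29 -> 6 -> 3 -> 22 -> 50

44 -> 36 -> 29 -> 6 -> 3 -> 22 -> 50 -> None


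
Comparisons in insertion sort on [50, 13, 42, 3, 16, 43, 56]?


Algorithm: insertion sort
Input: [50, 13, 42, 3, 16, 43, 56]
Sorted: [3, 13, 16, 42, 43, 50, 56]

12


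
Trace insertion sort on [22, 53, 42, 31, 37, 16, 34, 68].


Initial: [22, 53, 42, 31, 37, 16, 34, 68]
Insert 53: [22, 53, 42, 31, 37, 16, 34, 68]
Insert 42: [22, 42, 53, 31, 37, 16, 34, 68]
Insert 31: [22, 31, 42, 53, 37, 16, 34, 68]
Insert 37: [22, 31, 37, 42, 53, 16, 34, 68]
Insert 16: [16, 22, 31, 37, 42, 53, 34, 68]
Insert 34: [16, 22, 31, 34, 37, 42, 53, 68]
Insert 68: [16, 22, 31, 34, 37, 42, 53, 68]

Sorted: [16, 22, 31, 34, 37, 42, 53, 68]


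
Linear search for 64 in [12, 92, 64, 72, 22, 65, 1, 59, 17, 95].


i=0: 12!=64
i=1: 92!=64
i=2: 64==64 found!

Found at 2, 3 comps


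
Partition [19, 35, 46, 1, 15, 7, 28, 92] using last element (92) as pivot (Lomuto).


Pivot: 92
  19 <= 92: advance i (no swap)
  35 <= 92: advance i (no swap)
  46 <= 92: advance i (no swap)
  1 <= 92: advance i (no swap)
  15 <= 92: advance i (no swap)
  7 <= 92: advance i (no swap)
  28 <= 92: advance i (no swap)
Place pivot at 7: [19, 35, 46, 1, 15, 7, 28, 92]

Partitioned: [19, 35, 46, 1, 15, 7, 28, 92]


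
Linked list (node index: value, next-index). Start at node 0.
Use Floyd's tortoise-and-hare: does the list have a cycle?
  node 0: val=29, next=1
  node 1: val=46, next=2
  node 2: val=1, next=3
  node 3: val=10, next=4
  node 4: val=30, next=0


Floyd's tortoise (slow, +1) and hare (fast, +2):
  init: slow=0, fast=0
  step 1: slow=1, fast=2
  step 2: slow=2, fast=4
  step 3: slow=3, fast=1
  step 4: slow=4, fast=3
  step 5: slow=0, fast=0
  slow == fast at node 0: cycle detected

Cycle: yes


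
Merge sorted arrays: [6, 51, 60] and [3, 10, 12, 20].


Take 3 from B
Take 6 from A
Take 10 from B
Take 12 from B
Take 20 from B

Merged: [3, 6, 10, 12, 20, 51, 60]


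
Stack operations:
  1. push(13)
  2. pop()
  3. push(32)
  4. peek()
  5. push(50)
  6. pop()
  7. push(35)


push(13) -> [13]
pop()->13, []
push(32) -> [32]
peek()->32
push(50) -> [32, 50]
pop()->50, [32]
push(35) -> [32, 35]

Final stack: [32, 35]


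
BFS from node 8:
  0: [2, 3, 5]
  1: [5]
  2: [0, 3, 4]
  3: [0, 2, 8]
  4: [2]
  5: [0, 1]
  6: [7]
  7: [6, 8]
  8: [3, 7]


Visit 8, enqueue [3, 7]
Visit 3, enqueue [0, 2]
Visit 7, enqueue [6]
Visit 0, enqueue [5]
Visit 2, enqueue [4]
Visit 6, enqueue []
Visit 5, enqueue [1]
Visit 4, enqueue []
Visit 1, enqueue []

BFS order: [8, 3, 7, 0, 2, 6, 5, 4, 1]


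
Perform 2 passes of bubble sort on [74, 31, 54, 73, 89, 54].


Initial: [74, 31, 54, 73, 89, 54]
Pass 1: [31, 54, 73, 74, 54, 89] (4 swaps)
Pass 2: [31, 54, 73, 54, 74, 89] (1 swaps)

After 2 passes: [31, 54, 73, 54, 74, 89]


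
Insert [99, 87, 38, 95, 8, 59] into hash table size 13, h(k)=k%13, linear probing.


Insert 99: h=8 -> slot 8
Insert 87: h=9 -> slot 9
Insert 38: h=12 -> slot 12
Insert 95: h=4 -> slot 4
Insert 8: h=8, 2 probes -> slot 10
Insert 59: h=7 -> slot 7

Table: [None, None, None, None, 95, None, None, 59, 99, 87, 8, None, 38]


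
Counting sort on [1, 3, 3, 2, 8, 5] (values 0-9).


Input: [1, 3, 3, 2, 8, 5]
Counts: [0, 1, 1, 2, 0, 1, 0, 0, 1, 0]

Sorted: [1, 2, 3, 3, 5, 8]


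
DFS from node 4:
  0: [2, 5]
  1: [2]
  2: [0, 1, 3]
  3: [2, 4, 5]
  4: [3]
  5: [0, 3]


Visit 4, push [3]
Visit 3, push [5, 2]
Visit 2, push [1, 0]
Visit 0, push [5]
Visit 5, push []
Visit 1, push []

DFS order: [4, 3, 2, 0, 5, 1]


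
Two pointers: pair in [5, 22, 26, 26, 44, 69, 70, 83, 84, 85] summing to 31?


lo=0(5)+hi=9(85)=90
lo=0(5)+hi=8(84)=89
lo=0(5)+hi=7(83)=88
lo=0(5)+hi=6(70)=75
lo=0(5)+hi=5(69)=74
lo=0(5)+hi=4(44)=49
lo=0(5)+hi=3(26)=31

Yes: 5+26=31


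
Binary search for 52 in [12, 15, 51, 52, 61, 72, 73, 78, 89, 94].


Step 1: lo=0, hi=9, mid=4, val=61
Step 2: lo=0, hi=3, mid=1, val=15
Step 3: lo=2, hi=3, mid=2, val=51
Step 4: lo=3, hi=3, mid=3, val=52

Found at index 3


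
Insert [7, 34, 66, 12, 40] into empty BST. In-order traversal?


Insert 7: root
Insert 34: R from 7
Insert 66: R from 7 -> R from 34
Insert 12: R from 7 -> L from 34
Insert 40: R from 7 -> R from 34 -> L from 66

In-order: [7, 12, 34, 40, 66]


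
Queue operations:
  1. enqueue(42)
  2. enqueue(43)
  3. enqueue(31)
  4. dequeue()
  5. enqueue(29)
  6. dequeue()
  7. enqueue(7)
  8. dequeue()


enqueue(42) -> [42]
enqueue(43) -> [42, 43]
enqueue(31) -> [42, 43, 31]
dequeue()->42, [43, 31]
enqueue(29) -> [43, 31, 29]
dequeue()->43, [31, 29]
enqueue(7) -> [31, 29, 7]
dequeue()->31, [29, 7]

Final queue: [29, 7]


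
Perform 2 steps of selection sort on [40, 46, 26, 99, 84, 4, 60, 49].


Initial: [40, 46, 26, 99, 84, 4, 60, 49]
Step 1: min=4 at 5
  Swap: [4, 46, 26, 99, 84, 40, 60, 49]
Step 2: min=26 at 2
  Swap: [4, 26, 46, 99, 84, 40, 60, 49]

After 2 steps: [4, 26, 46, 99, 84, 40, 60, 49]


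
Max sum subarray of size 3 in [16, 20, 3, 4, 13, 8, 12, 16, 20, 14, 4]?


[0:3]: 39
[1:4]: 27
[2:5]: 20
[3:6]: 25
[4:7]: 33
[5:8]: 36
[6:9]: 48
[7:10]: 50
[8:11]: 38

Max: 50 at [7:10]


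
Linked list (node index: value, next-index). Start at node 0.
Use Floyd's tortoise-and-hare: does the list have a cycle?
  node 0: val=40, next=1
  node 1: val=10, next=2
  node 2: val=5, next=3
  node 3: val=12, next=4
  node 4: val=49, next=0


Floyd's tortoise (slow, +1) and hare (fast, +2):
  init: slow=0, fast=0
  step 1: slow=1, fast=2
  step 2: slow=2, fast=4
  step 3: slow=3, fast=1
  step 4: slow=4, fast=3
  step 5: slow=0, fast=0
  slow == fast at node 0: cycle detected

Cycle: yes


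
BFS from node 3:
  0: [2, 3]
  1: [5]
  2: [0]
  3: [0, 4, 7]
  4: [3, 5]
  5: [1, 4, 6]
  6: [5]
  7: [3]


Visit 3, enqueue [0, 4, 7]
Visit 0, enqueue [2]
Visit 4, enqueue [5]
Visit 7, enqueue []
Visit 2, enqueue []
Visit 5, enqueue [1, 6]
Visit 1, enqueue []
Visit 6, enqueue []

BFS order: [3, 0, 4, 7, 2, 5, 1, 6]


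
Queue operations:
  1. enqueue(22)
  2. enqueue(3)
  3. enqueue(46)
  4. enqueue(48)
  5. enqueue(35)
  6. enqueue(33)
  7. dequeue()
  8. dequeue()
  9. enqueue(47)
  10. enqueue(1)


enqueue(22) -> [22]
enqueue(3) -> [22, 3]
enqueue(46) -> [22, 3, 46]
enqueue(48) -> [22, 3, 46, 48]
enqueue(35) -> [22, 3, 46, 48, 35]
enqueue(33) -> [22, 3, 46, 48, 35, 33]
dequeue()->22, [3, 46, 48, 35, 33]
dequeue()->3, [46, 48, 35, 33]
enqueue(47) -> [46, 48, 35, 33, 47]
enqueue(1) -> [46, 48, 35, 33, 47, 1]

Final queue: [46, 48, 35, 33, 47, 1]


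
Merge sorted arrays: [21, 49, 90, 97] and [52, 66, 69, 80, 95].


Take 21 from A
Take 49 from A
Take 52 from B
Take 66 from B
Take 69 from B
Take 80 from B
Take 90 from A
Take 95 from B

Merged: [21, 49, 52, 66, 69, 80, 90, 95, 97]


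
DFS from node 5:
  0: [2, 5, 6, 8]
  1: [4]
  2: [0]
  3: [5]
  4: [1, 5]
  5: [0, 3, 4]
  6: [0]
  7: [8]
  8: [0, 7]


Visit 5, push [4, 3, 0]
Visit 0, push [8, 6, 2]
Visit 2, push []
Visit 6, push []
Visit 8, push [7]
Visit 7, push []
Visit 3, push []
Visit 4, push [1]
Visit 1, push []

DFS order: [5, 0, 2, 6, 8, 7, 3, 4, 1]


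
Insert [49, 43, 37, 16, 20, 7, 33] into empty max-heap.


Insert 49: [49]
Insert 43: [49, 43]
Insert 37: [49, 43, 37]
Insert 16: [49, 43, 37, 16]
Insert 20: [49, 43, 37, 16, 20]
Insert 7: [49, 43, 37, 16, 20, 7]
Insert 33: [49, 43, 37, 16, 20, 7, 33]

Final heap: [49, 43, 37, 16, 20, 7, 33]


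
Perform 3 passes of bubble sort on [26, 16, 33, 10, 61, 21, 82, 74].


Initial: [26, 16, 33, 10, 61, 21, 82, 74]
Pass 1: [16, 26, 10, 33, 21, 61, 74, 82] (4 swaps)
Pass 2: [16, 10, 26, 21, 33, 61, 74, 82] (2 swaps)
Pass 3: [10, 16, 21, 26, 33, 61, 74, 82] (2 swaps)

After 3 passes: [10, 16, 21, 26, 33, 61, 74, 82]


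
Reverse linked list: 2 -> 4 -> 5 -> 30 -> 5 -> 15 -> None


Step 1: curr=2, set curr.next=prev(None) | reversed so far: 2
Step 2: curr=4, set curr.next=prev(2) | reversed so far: 4 -> 2
Step 3: curr=5, set curr.next=prev(4) | reversed so far: 5 -> 4 -> 2
Step 4: curr=30, set curr.next=prev(5) | reversed so far: 30 -> 5 -> 4 -> 2
Step 5: curr=5, set curr.next=prev(30) | reversed so far: 5 -> 30 -> 5 -> 4 -> 2
Step 6: curr=15, set curr.next=prev(5) | reversed so far: 15 -> 5 -> 30 -> 5 -> 4 -> 2

15 -> 5 -> 30 -> 5 -> 4 -> 2 -> None


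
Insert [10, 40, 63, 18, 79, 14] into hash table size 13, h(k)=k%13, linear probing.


Insert 10: h=10 -> slot 10
Insert 40: h=1 -> slot 1
Insert 63: h=11 -> slot 11
Insert 18: h=5 -> slot 5
Insert 79: h=1, 1 probes -> slot 2
Insert 14: h=1, 2 probes -> slot 3

Table: [None, 40, 79, 14, None, 18, None, None, None, None, 10, 63, None]


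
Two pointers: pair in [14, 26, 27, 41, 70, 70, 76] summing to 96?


lo=0(14)+hi=6(76)=90
lo=1(26)+hi=6(76)=102
lo=1(26)+hi=5(70)=96

Yes: 26+70=96


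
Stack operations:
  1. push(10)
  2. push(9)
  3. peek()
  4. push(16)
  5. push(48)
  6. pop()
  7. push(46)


push(10) -> [10]
push(9) -> [10, 9]
peek()->9
push(16) -> [10, 9, 16]
push(48) -> [10, 9, 16, 48]
pop()->48, [10, 9, 16]
push(46) -> [10, 9, 16, 46]

Final stack: [10, 9, 16, 46]


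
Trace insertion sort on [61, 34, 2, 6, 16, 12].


Initial: [61, 34, 2, 6, 16, 12]
Insert 34: [34, 61, 2, 6, 16, 12]
Insert 2: [2, 34, 61, 6, 16, 12]
Insert 6: [2, 6, 34, 61, 16, 12]
Insert 16: [2, 6, 16, 34, 61, 12]
Insert 12: [2, 6, 12, 16, 34, 61]

Sorted: [2, 6, 12, 16, 34, 61]


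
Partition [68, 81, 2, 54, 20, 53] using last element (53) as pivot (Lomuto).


Pivot: 53
  2 <= 53: swap -> [2, 81, 68, 54, 20, 53]
  20 <= 53: swap -> [2, 20, 68, 54, 81, 53]
Place pivot at 2: [2, 20, 53, 54, 81, 68]

Partitioned: [2, 20, 53, 54, 81, 68]


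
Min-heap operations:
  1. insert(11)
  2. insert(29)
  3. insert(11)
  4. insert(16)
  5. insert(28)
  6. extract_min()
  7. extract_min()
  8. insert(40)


insert(11) -> [11]
insert(29) -> [11, 29]
insert(11) -> [11, 29, 11]
insert(16) -> [11, 16, 11, 29]
insert(28) -> [11, 16, 11, 29, 28]
extract_min()->11, [11, 16, 28, 29]
extract_min()->11, [16, 29, 28]
insert(40) -> [16, 29, 28, 40]

Final heap: [16, 29, 28, 40]


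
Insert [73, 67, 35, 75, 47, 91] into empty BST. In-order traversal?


Insert 73: root
Insert 67: L from 73
Insert 35: L from 73 -> L from 67
Insert 75: R from 73
Insert 47: L from 73 -> L from 67 -> R from 35
Insert 91: R from 73 -> R from 75

In-order: [35, 47, 67, 73, 75, 91]


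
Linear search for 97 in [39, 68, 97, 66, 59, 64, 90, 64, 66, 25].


i=0: 39!=97
i=1: 68!=97
i=2: 97==97 found!

Found at 2, 3 comps


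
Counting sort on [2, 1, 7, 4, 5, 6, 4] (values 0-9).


Input: [2, 1, 7, 4, 5, 6, 4]
Counts: [0, 1, 1, 0, 2, 1, 1, 1, 0, 0]

Sorted: [1, 2, 4, 4, 5, 6, 7]


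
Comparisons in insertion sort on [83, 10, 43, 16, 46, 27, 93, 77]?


Algorithm: insertion sort
Input: [83, 10, 43, 16, 46, 27, 93, 77]
Sorted: [10, 16, 27, 43, 46, 77, 83, 93]

16


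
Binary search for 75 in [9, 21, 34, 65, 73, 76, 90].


Step 1: lo=0, hi=6, mid=3, val=65
Step 2: lo=4, hi=6, mid=5, val=76
Step 3: lo=4, hi=4, mid=4, val=73

Not found


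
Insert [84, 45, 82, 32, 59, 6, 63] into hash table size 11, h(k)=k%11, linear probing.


Insert 84: h=7 -> slot 7
Insert 45: h=1 -> slot 1
Insert 82: h=5 -> slot 5
Insert 32: h=10 -> slot 10
Insert 59: h=4 -> slot 4
Insert 6: h=6 -> slot 6
Insert 63: h=8 -> slot 8

Table: [None, 45, None, None, 59, 82, 6, 84, 63, None, 32]


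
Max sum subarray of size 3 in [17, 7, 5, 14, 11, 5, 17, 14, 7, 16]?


[0:3]: 29
[1:4]: 26
[2:5]: 30
[3:6]: 30
[4:7]: 33
[5:8]: 36
[6:9]: 38
[7:10]: 37

Max: 38 at [6:9]


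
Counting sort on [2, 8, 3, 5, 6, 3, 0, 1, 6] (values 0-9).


Input: [2, 8, 3, 5, 6, 3, 0, 1, 6]
Counts: [1, 1, 1, 2, 0, 1, 2, 0, 1, 0]

Sorted: [0, 1, 2, 3, 3, 5, 6, 6, 8]


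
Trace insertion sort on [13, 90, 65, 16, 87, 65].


Initial: [13, 90, 65, 16, 87, 65]
Insert 90: [13, 90, 65, 16, 87, 65]
Insert 65: [13, 65, 90, 16, 87, 65]
Insert 16: [13, 16, 65, 90, 87, 65]
Insert 87: [13, 16, 65, 87, 90, 65]
Insert 65: [13, 16, 65, 65, 87, 90]

Sorted: [13, 16, 65, 65, 87, 90]


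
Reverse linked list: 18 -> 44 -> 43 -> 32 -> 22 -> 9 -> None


Step 1: curr=18, set curr.next=prev(None) | reversed so far: 18
Step 2: curr=44, set curr.next=prev(18) | reversed so far: 44 -> 18
Step 3: curr=43, set curr.next=prev(44) | reversed so far: 43 -> 44 -> 18
Step 4: curr=32, set curr.next=prev(43) | reversed so far: 32 -> 43 -> 44 -> 18
Step 5: curr=22, set curr.next=prev(32) | reversed so far: 22 -> 32 -> 43 -> 44 -> 18
Step 6: curr=9, set curr.next=prev(22) | reversed so far: 9 -> 22 -> 32 -> 43 -> 44 -> 18

9 -> 22 -> 32 -> 43 -> 44 -> 18 -> None


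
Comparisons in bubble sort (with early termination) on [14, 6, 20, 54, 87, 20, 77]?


Algorithm: bubble sort (with early termination)
Input: [14, 6, 20, 54, 87, 20, 77]
Sorted: [6, 14, 20, 20, 54, 77, 87]

15


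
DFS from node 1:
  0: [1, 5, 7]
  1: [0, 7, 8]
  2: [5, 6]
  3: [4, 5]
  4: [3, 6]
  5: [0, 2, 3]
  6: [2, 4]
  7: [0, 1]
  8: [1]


Visit 1, push [8, 7, 0]
Visit 0, push [7, 5]
Visit 5, push [3, 2]
Visit 2, push [6]
Visit 6, push [4]
Visit 4, push [3]
Visit 3, push []
Visit 7, push []
Visit 8, push []

DFS order: [1, 0, 5, 2, 6, 4, 3, 7, 8]


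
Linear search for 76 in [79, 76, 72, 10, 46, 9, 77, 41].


i=0: 79!=76
i=1: 76==76 found!

Found at 1, 2 comps


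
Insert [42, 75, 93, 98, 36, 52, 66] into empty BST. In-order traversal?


Insert 42: root
Insert 75: R from 42
Insert 93: R from 42 -> R from 75
Insert 98: R from 42 -> R from 75 -> R from 93
Insert 36: L from 42
Insert 52: R from 42 -> L from 75
Insert 66: R from 42 -> L from 75 -> R from 52

In-order: [36, 42, 52, 66, 75, 93, 98]


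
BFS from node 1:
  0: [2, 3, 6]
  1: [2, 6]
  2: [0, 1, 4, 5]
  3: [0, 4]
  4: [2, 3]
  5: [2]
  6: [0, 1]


Visit 1, enqueue [2, 6]
Visit 2, enqueue [0, 4, 5]
Visit 6, enqueue []
Visit 0, enqueue [3]
Visit 4, enqueue []
Visit 5, enqueue []
Visit 3, enqueue []

BFS order: [1, 2, 6, 0, 4, 5, 3]


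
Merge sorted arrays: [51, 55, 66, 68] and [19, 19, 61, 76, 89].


Take 19 from B
Take 19 from B
Take 51 from A
Take 55 from A
Take 61 from B
Take 66 from A
Take 68 from A

Merged: [19, 19, 51, 55, 61, 66, 68, 76, 89]


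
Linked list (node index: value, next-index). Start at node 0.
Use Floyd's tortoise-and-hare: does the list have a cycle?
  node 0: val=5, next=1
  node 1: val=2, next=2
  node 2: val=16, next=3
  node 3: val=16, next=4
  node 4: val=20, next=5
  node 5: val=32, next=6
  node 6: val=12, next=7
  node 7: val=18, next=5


Floyd's tortoise (slow, +1) and hare (fast, +2):
  init: slow=0, fast=0
  step 1: slow=1, fast=2
  step 2: slow=2, fast=4
  step 3: slow=3, fast=6
  step 4: slow=4, fast=5
  step 5: slow=5, fast=7
  step 6: slow=6, fast=6
  slow == fast at node 6: cycle detected

Cycle: yes


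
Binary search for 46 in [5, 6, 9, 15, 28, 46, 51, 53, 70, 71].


Step 1: lo=0, hi=9, mid=4, val=28
Step 2: lo=5, hi=9, mid=7, val=53
Step 3: lo=5, hi=6, mid=5, val=46

Found at index 5


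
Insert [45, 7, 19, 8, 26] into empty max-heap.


Insert 45: [45]
Insert 7: [45, 7]
Insert 19: [45, 7, 19]
Insert 8: [45, 8, 19, 7]
Insert 26: [45, 26, 19, 7, 8]

Final heap: [45, 26, 19, 7, 8]


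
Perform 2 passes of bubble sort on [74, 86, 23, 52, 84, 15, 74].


Initial: [74, 86, 23, 52, 84, 15, 74]
Pass 1: [74, 23, 52, 84, 15, 74, 86] (5 swaps)
Pass 2: [23, 52, 74, 15, 74, 84, 86] (4 swaps)

After 2 passes: [23, 52, 74, 15, 74, 84, 86]


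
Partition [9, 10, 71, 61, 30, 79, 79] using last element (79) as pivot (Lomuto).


Pivot: 79
  9 <= 79: advance i (no swap)
  10 <= 79: advance i (no swap)
  71 <= 79: advance i (no swap)
  61 <= 79: advance i (no swap)
  30 <= 79: advance i (no swap)
  79 <= 79: advance i (no swap)
Place pivot at 6: [9, 10, 71, 61, 30, 79, 79]

Partitioned: [9, 10, 71, 61, 30, 79, 79]


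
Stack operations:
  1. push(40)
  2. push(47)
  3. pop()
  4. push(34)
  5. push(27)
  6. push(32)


push(40) -> [40]
push(47) -> [40, 47]
pop()->47, [40]
push(34) -> [40, 34]
push(27) -> [40, 34, 27]
push(32) -> [40, 34, 27, 32]

Final stack: [40, 34, 27, 32]


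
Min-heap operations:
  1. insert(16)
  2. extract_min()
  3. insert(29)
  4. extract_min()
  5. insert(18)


insert(16) -> [16]
extract_min()->16, []
insert(29) -> [29]
extract_min()->29, []
insert(18) -> [18]

Final heap: [18]


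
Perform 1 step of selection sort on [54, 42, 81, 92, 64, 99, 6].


Initial: [54, 42, 81, 92, 64, 99, 6]
Step 1: min=6 at 6
  Swap: [6, 42, 81, 92, 64, 99, 54]

After 1 step: [6, 42, 81, 92, 64, 99, 54]


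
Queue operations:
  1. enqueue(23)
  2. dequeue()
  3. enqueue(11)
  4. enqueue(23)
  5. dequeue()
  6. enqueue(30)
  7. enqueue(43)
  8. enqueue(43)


enqueue(23) -> [23]
dequeue()->23, []
enqueue(11) -> [11]
enqueue(23) -> [11, 23]
dequeue()->11, [23]
enqueue(30) -> [23, 30]
enqueue(43) -> [23, 30, 43]
enqueue(43) -> [23, 30, 43, 43]

Final queue: [23, 30, 43, 43]


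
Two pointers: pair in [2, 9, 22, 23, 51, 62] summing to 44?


lo=0(2)+hi=5(62)=64
lo=0(2)+hi=4(51)=53
lo=0(2)+hi=3(23)=25
lo=1(9)+hi=3(23)=32
lo=2(22)+hi=3(23)=45

No pair found


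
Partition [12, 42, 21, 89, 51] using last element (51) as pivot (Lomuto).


Pivot: 51
  12 <= 51: advance i (no swap)
  42 <= 51: advance i (no swap)
  21 <= 51: advance i (no swap)
Place pivot at 3: [12, 42, 21, 51, 89]

Partitioned: [12, 42, 21, 51, 89]


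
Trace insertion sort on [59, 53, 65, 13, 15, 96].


Initial: [59, 53, 65, 13, 15, 96]
Insert 53: [53, 59, 65, 13, 15, 96]
Insert 65: [53, 59, 65, 13, 15, 96]
Insert 13: [13, 53, 59, 65, 15, 96]
Insert 15: [13, 15, 53, 59, 65, 96]
Insert 96: [13, 15, 53, 59, 65, 96]

Sorted: [13, 15, 53, 59, 65, 96]


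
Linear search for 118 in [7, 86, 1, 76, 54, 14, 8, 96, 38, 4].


i=0: 7!=118
i=1: 86!=118
i=2: 1!=118
i=3: 76!=118
i=4: 54!=118
i=5: 14!=118
i=6: 8!=118
i=7: 96!=118
i=8: 38!=118
i=9: 4!=118

Not found, 10 comps


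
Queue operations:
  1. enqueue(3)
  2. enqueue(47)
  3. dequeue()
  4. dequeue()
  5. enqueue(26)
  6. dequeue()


enqueue(3) -> [3]
enqueue(47) -> [3, 47]
dequeue()->3, [47]
dequeue()->47, []
enqueue(26) -> [26]
dequeue()->26, []

Final queue: []


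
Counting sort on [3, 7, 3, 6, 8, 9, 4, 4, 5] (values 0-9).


Input: [3, 7, 3, 6, 8, 9, 4, 4, 5]
Counts: [0, 0, 0, 2, 2, 1, 1, 1, 1, 1]

Sorted: [3, 3, 4, 4, 5, 6, 7, 8, 9]


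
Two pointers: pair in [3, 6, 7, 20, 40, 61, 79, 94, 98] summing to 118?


lo=0(3)+hi=8(98)=101
lo=1(6)+hi=8(98)=104
lo=2(7)+hi=8(98)=105
lo=3(20)+hi=8(98)=118

Yes: 20+98=118


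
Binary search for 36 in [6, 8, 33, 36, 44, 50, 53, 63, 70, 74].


Step 1: lo=0, hi=9, mid=4, val=44
Step 2: lo=0, hi=3, mid=1, val=8
Step 3: lo=2, hi=3, mid=2, val=33
Step 4: lo=3, hi=3, mid=3, val=36

Found at index 3


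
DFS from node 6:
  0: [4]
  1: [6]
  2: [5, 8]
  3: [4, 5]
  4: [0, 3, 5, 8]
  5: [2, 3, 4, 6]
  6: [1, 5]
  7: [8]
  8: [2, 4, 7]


Visit 6, push [5, 1]
Visit 1, push []
Visit 5, push [4, 3, 2]
Visit 2, push [8]
Visit 8, push [7, 4]
Visit 4, push [3, 0]
Visit 0, push []
Visit 3, push []
Visit 7, push []

DFS order: [6, 1, 5, 2, 8, 4, 0, 3, 7]


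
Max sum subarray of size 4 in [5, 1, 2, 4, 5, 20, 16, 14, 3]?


[0:4]: 12
[1:5]: 12
[2:6]: 31
[3:7]: 45
[4:8]: 55
[5:9]: 53

Max: 55 at [4:8]


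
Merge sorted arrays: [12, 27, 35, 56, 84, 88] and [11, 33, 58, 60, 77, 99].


Take 11 from B
Take 12 from A
Take 27 from A
Take 33 from B
Take 35 from A
Take 56 from A
Take 58 from B
Take 60 from B
Take 77 from B
Take 84 from A
Take 88 from A

Merged: [11, 12, 27, 33, 35, 56, 58, 60, 77, 84, 88, 99]


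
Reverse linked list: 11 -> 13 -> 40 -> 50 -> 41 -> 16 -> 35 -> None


Step 1: curr=11, set curr.next=prev(None) | reversed so far: 11
Step 2: curr=13, set curr.next=prev(11) | reversed so far: 13 -> 11
Step 3: curr=40, set curr.next=prev(13) | reversed so far: 40 -> 13 -> 11
Step 4: curr=50, set curr.next=prev(40) | reversed so far: 50 -> 40 -> 13 -> 11
Step 5: curr=41, set curr.next=prev(50) | reversed so far: 41 -> 50 -> 40 -> 13 -> 11
Step 6: curr=16, set curr.next=prev(41) | reversed so far: 16 -> 41 -> 50 -> 40 -> 13 -> 11
Step 7: curr=35, set curr.next=prev(16) | reversed so far: 35 -> 16 -> 41 -> 50 -> 40 -> 13 -> 11

35 -> 16 -> 41 -> 50 -> 40 -> 13 -> 11 -> None


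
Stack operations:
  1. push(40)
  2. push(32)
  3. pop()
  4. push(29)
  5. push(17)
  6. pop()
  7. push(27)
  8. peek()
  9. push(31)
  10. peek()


push(40) -> [40]
push(32) -> [40, 32]
pop()->32, [40]
push(29) -> [40, 29]
push(17) -> [40, 29, 17]
pop()->17, [40, 29]
push(27) -> [40, 29, 27]
peek()->27
push(31) -> [40, 29, 27, 31]
peek()->31

Final stack: [40, 29, 27, 31]


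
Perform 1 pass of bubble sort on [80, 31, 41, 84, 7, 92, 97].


Initial: [80, 31, 41, 84, 7, 92, 97]
Pass 1: [31, 41, 80, 7, 84, 92, 97] (3 swaps)

After 1 pass: [31, 41, 80, 7, 84, 92, 97]


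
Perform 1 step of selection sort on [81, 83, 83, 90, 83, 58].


Initial: [81, 83, 83, 90, 83, 58]
Step 1: min=58 at 5
  Swap: [58, 83, 83, 90, 83, 81]

After 1 step: [58, 83, 83, 90, 83, 81]


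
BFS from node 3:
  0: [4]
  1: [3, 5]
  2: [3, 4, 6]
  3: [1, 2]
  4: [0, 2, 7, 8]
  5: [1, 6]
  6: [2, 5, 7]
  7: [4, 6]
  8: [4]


Visit 3, enqueue [1, 2]
Visit 1, enqueue [5]
Visit 2, enqueue [4, 6]
Visit 5, enqueue []
Visit 4, enqueue [0, 7, 8]
Visit 6, enqueue []
Visit 0, enqueue []
Visit 7, enqueue []
Visit 8, enqueue []

BFS order: [3, 1, 2, 5, 4, 6, 0, 7, 8]


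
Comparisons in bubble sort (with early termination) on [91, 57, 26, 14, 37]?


Algorithm: bubble sort (with early termination)
Input: [91, 57, 26, 14, 37]
Sorted: [14, 26, 37, 57, 91]

10


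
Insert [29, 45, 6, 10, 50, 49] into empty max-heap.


Insert 29: [29]
Insert 45: [45, 29]
Insert 6: [45, 29, 6]
Insert 10: [45, 29, 6, 10]
Insert 50: [50, 45, 6, 10, 29]
Insert 49: [50, 45, 49, 10, 29, 6]

Final heap: [50, 45, 49, 10, 29, 6]


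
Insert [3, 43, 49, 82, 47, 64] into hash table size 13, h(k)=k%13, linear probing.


Insert 3: h=3 -> slot 3
Insert 43: h=4 -> slot 4
Insert 49: h=10 -> slot 10
Insert 82: h=4, 1 probes -> slot 5
Insert 47: h=8 -> slot 8
Insert 64: h=12 -> slot 12

Table: [None, None, None, 3, 43, 82, None, None, 47, None, 49, None, 64]


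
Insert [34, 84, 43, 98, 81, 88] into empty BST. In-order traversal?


Insert 34: root
Insert 84: R from 34
Insert 43: R from 34 -> L from 84
Insert 98: R from 34 -> R from 84
Insert 81: R from 34 -> L from 84 -> R from 43
Insert 88: R from 34 -> R from 84 -> L from 98

In-order: [34, 43, 81, 84, 88, 98]


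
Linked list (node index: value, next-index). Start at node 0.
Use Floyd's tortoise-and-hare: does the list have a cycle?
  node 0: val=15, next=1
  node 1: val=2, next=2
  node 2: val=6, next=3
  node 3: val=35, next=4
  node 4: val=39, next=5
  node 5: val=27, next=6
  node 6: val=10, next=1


Floyd's tortoise (slow, +1) and hare (fast, +2):
  init: slow=0, fast=0
  step 1: slow=1, fast=2
  step 2: slow=2, fast=4
  step 3: slow=3, fast=6
  step 4: slow=4, fast=2
  step 5: slow=5, fast=4
  step 6: slow=6, fast=6
  slow == fast at node 6: cycle detected

Cycle: yes


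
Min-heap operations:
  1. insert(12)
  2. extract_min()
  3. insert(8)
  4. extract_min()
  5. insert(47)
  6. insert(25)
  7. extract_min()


insert(12) -> [12]
extract_min()->12, []
insert(8) -> [8]
extract_min()->8, []
insert(47) -> [47]
insert(25) -> [25, 47]
extract_min()->25, [47]

Final heap: [47]


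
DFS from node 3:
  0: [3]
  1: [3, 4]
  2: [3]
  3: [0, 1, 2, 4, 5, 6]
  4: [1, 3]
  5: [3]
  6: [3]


Visit 3, push [6, 5, 4, 2, 1, 0]
Visit 0, push []
Visit 1, push [4]
Visit 4, push []
Visit 2, push []
Visit 5, push []
Visit 6, push []

DFS order: [3, 0, 1, 4, 2, 5, 6]


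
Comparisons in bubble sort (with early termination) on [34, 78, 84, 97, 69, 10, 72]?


Algorithm: bubble sort (with early termination)
Input: [34, 78, 84, 97, 69, 10, 72]
Sorted: [10, 34, 69, 72, 78, 84, 97]

21


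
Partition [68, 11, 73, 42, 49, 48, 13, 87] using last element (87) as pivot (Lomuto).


Pivot: 87
  68 <= 87: advance i (no swap)
  11 <= 87: advance i (no swap)
  73 <= 87: advance i (no swap)
  42 <= 87: advance i (no swap)
  49 <= 87: advance i (no swap)
  48 <= 87: advance i (no swap)
  13 <= 87: advance i (no swap)
Place pivot at 7: [68, 11, 73, 42, 49, 48, 13, 87]

Partitioned: [68, 11, 73, 42, 49, 48, 13, 87]


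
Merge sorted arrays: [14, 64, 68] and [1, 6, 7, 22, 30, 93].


Take 1 from B
Take 6 from B
Take 7 from B
Take 14 from A
Take 22 from B
Take 30 from B
Take 64 from A
Take 68 from A

Merged: [1, 6, 7, 14, 22, 30, 64, 68, 93]


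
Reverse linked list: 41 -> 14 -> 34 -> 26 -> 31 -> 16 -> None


Step 1: curr=41, set curr.next=prev(None) | reversed so far: 41
Step 2: curr=14, set curr.next=prev(41) | reversed so far: 14 -> 41
Step 3: curr=34, set curr.next=prev(14) | reversed so far: 34 -> 14 -> 41
Step 4: curr=26, set curr.next=prev(34) | reversed so far: 26 -> 34 -> 14 -> 41
Step 5: curr=31, set curr.next=prev(26) | reversed so far: 31 -> 26 -> 34 -> 14 -> 41
Step 6: curr=16, set curr.next=prev(31) | reversed so far: 16 -> 31 -> 26 -> 34 -> 14 -> 41

16 -> 31 -> 26 -> 34 -> 14 -> 41 -> None


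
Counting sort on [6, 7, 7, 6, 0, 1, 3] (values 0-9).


Input: [6, 7, 7, 6, 0, 1, 3]
Counts: [1, 1, 0, 1, 0, 0, 2, 2, 0, 0]

Sorted: [0, 1, 3, 6, 6, 7, 7]


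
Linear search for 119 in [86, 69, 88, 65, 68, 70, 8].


i=0: 86!=119
i=1: 69!=119
i=2: 88!=119
i=3: 65!=119
i=4: 68!=119
i=5: 70!=119
i=6: 8!=119

Not found, 7 comps


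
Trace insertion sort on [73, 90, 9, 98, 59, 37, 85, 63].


Initial: [73, 90, 9, 98, 59, 37, 85, 63]
Insert 90: [73, 90, 9, 98, 59, 37, 85, 63]
Insert 9: [9, 73, 90, 98, 59, 37, 85, 63]
Insert 98: [9, 73, 90, 98, 59, 37, 85, 63]
Insert 59: [9, 59, 73, 90, 98, 37, 85, 63]
Insert 37: [9, 37, 59, 73, 90, 98, 85, 63]
Insert 85: [9, 37, 59, 73, 85, 90, 98, 63]
Insert 63: [9, 37, 59, 63, 73, 85, 90, 98]

Sorted: [9, 37, 59, 63, 73, 85, 90, 98]


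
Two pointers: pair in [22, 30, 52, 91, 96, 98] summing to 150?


lo=0(22)+hi=5(98)=120
lo=1(30)+hi=5(98)=128
lo=2(52)+hi=5(98)=150

Yes: 52+98=150


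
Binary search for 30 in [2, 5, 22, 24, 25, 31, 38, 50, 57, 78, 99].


Step 1: lo=0, hi=10, mid=5, val=31
Step 2: lo=0, hi=4, mid=2, val=22
Step 3: lo=3, hi=4, mid=3, val=24
Step 4: lo=4, hi=4, mid=4, val=25

Not found


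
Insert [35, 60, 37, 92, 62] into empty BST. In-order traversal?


Insert 35: root
Insert 60: R from 35
Insert 37: R from 35 -> L from 60
Insert 92: R from 35 -> R from 60
Insert 62: R from 35 -> R from 60 -> L from 92

In-order: [35, 37, 60, 62, 92]


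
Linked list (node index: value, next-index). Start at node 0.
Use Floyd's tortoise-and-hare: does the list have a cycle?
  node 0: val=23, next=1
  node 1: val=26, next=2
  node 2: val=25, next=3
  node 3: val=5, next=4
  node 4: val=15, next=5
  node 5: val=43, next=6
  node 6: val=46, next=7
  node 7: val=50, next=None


Floyd's tortoise (slow, +1) and hare (fast, +2):
  init: slow=0, fast=0
  step 1: slow=1, fast=2
  step 2: slow=2, fast=4
  step 3: slow=3, fast=6
  step 4: fast 6->7->None, no cycle

Cycle: no


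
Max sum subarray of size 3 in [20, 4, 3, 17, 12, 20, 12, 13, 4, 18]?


[0:3]: 27
[1:4]: 24
[2:5]: 32
[3:6]: 49
[4:7]: 44
[5:8]: 45
[6:9]: 29
[7:10]: 35

Max: 49 at [3:6]


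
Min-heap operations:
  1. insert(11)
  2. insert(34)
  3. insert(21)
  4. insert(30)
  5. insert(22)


insert(11) -> [11]
insert(34) -> [11, 34]
insert(21) -> [11, 34, 21]
insert(30) -> [11, 30, 21, 34]
insert(22) -> [11, 22, 21, 34, 30]

Final heap: [11, 22, 21, 34, 30]


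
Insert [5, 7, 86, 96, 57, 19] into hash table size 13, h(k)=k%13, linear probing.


Insert 5: h=5 -> slot 5
Insert 7: h=7 -> slot 7
Insert 86: h=8 -> slot 8
Insert 96: h=5, 1 probes -> slot 6
Insert 57: h=5, 4 probes -> slot 9
Insert 19: h=6, 4 probes -> slot 10

Table: [None, None, None, None, None, 5, 96, 7, 86, 57, 19, None, None]


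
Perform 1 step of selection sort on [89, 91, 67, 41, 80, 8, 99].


Initial: [89, 91, 67, 41, 80, 8, 99]
Step 1: min=8 at 5
  Swap: [8, 91, 67, 41, 80, 89, 99]

After 1 step: [8, 91, 67, 41, 80, 89, 99]


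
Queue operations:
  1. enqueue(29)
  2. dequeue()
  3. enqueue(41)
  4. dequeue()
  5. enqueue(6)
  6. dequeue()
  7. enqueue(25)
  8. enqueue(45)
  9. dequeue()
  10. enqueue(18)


enqueue(29) -> [29]
dequeue()->29, []
enqueue(41) -> [41]
dequeue()->41, []
enqueue(6) -> [6]
dequeue()->6, []
enqueue(25) -> [25]
enqueue(45) -> [25, 45]
dequeue()->25, [45]
enqueue(18) -> [45, 18]

Final queue: [45, 18]


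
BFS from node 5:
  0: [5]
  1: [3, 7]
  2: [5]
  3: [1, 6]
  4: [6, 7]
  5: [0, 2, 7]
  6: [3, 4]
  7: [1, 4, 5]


Visit 5, enqueue [0, 2, 7]
Visit 0, enqueue []
Visit 2, enqueue []
Visit 7, enqueue [1, 4]
Visit 1, enqueue [3]
Visit 4, enqueue [6]
Visit 3, enqueue []
Visit 6, enqueue []

BFS order: [5, 0, 2, 7, 1, 4, 3, 6]


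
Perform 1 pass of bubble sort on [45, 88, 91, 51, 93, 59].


Initial: [45, 88, 91, 51, 93, 59]
Pass 1: [45, 88, 51, 91, 59, 93] (2 swaps)

After 1 pass: [45, 88, 51, 91, 59, 93]


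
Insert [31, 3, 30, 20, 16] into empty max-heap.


Insert 31: [31]
Insert 3: [31, 3]
Insert 30: [31, 3, 30]
Insert 20: [31, 20, 30, 3]
Insert 16: [31, 20, 30, 3, 16]

Final heap: [31, 20, 30, 3, 16]


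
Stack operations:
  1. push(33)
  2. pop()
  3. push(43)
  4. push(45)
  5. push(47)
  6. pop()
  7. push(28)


push(33) -> [33]
pop()->33, []
push(43) -> [43]
push(45) -> [43, 45]
push(47) -> [43, 45, 47]
pop()->47, [43, 45]
push(28) -> [43, 45, 28]

Final stack: [43, 45, 28]


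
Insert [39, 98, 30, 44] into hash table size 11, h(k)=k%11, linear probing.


Insert 39: h=6 -> slot 6
Insert 98: h=10 -> slot 10
Insert 30: h=8 -> slot 8
Insert 44: h=0 -> slot 0

Table: [44, None, None, None, None, None, 39, None, 30, None, 98]


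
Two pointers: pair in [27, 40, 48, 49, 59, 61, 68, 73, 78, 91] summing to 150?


lo=0(27)+hi=9(91)=118
lo=1(40)+hi=9(91)=131
lo=2(48)+hi=9(91)=139
lo=3(49)+hi=9(91)=140
lo=4(59)+hi=9(91)=150

Yes: 59+91=150


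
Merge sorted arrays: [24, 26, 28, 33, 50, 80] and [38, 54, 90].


Take 24 from A
Take 26 from A
Take 28 from A
Take 33 from A
Take 38 from B
Take 50 from A
Take 54 from B
Take 80 from A

Merged: [24, 26, 28, 33, 38, 50, 54, 80, 90]


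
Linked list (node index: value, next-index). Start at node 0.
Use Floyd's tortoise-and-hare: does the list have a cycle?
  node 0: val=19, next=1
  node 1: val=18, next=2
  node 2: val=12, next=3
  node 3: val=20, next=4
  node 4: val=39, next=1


Floyd's tortoise (slow, +1) and hare (fast, +2):
  init: slow=0, fast=0
  step 1: slow=1, fast=2
  step 2: slow=2, fast=4
  step 3: slow=3, fast=2
  step 4: slow=4, fast=4
  slow == fast at node 4: cycle detected

Cycle: yes


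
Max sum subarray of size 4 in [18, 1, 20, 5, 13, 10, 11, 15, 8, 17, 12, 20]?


[0:4]: 44
[1:5]: 39
[2:6]: 48
[3:7]: 39
[4:8]: 49
[5:9]: 44
[6:10]: 51
[7:11]: 52
[8:12]: 57

Max: 57 at [8:12]


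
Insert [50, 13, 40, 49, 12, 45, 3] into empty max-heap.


Insert 50: [50]
Insert 13: [50, 13]
Insert 40: [50, 13, 40]
Insert 49: [50, 49, 40, 13]
Insert 12: [50, 49, 40, 13, 12]
Insert 45: [50, 49, 45, 13, 12, 40]
Insert 3: [50, 49, 45, 13, 12, 40, 3]

Final heap: [50, 49, 45, 13, 12, 40, 3]


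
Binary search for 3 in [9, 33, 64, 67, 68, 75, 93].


Step 1: lo=0, hi=6, mid=3, val=67
Step 2: lo=0, hi=2, mid=1, val=33
Step 3: lo=0, hi=0, mid=0, val=9

Not found


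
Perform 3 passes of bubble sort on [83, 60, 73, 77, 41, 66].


Initial: [83, 60, 73, 77, 41, 66]
Pass 1: [60, 73, 77, 41, 66, 83] (5 swaps)
Pass 2: [60, 73, 41, 66, 77, 83] (2 swaps)
Pass 3: [60, 41, 66, 73, 77, 83] (2 swaps)

After 3 passes: [60, 41, 66, 73, 77, 83]


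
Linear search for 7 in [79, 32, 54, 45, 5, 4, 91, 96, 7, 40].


i=0: 79!=7
i=1: 32!=7
i=2: 54!=7
i=3: 45!=7
i=4: 5!=7
i=5: 4!=7
i=6: 91!=7
i=7: 96!=7
i=8: 7==7 found!

Found at 8, 9 comps


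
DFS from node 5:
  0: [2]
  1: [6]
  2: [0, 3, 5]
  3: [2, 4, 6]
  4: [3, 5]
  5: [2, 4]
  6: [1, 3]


Visit 5, push [4, 2]
Visit 2, push [3, 0]
Visit 0, push []
Visit 3, push [6, 4]
Visit 4, push []
Visit 6, push [1]
Visit 1, push []

DFS order: [5, 2, 0, 3, 4, 6, 1]


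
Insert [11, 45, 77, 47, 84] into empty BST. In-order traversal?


Insert 11: root
Insert 45: R from 11
Insert 77: R from 11 -> R from 45
Insert 47: R from 11 -> R from 45 -> L from 77
Insert 84: R from 11 -> R from 45 -> R from 77

In-order: [11, 45, 47, 77, 84]


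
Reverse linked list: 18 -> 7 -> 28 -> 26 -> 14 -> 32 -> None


Step 1: curr=18, set curr.next=prev(None) | reversed so far: 18
Step 2: curr=7, set curr.next=prev(18) | reversed so far: 7 -> 18
Step 3: curr=28, set curr.next=prev(7) | reversed so far: 28 -> 7 -> 18
Step 4: curr=26, set curr.next=prev(28) | reversed so far: 26 -> 28 -> 7 -> 18
Step 5: curr=14, set curr.next=prev(26) | reversed so far: 14 -> 26 -> 28 -> 7 -> 18
Step 6: curr=32, set curr.next=prev(14) | reversed so far: 32 -> 14 -> 26 -> 28 -> 7 -> 18

32 -> 14 -> 26 -> 28 -> 7 -> 18 -> None


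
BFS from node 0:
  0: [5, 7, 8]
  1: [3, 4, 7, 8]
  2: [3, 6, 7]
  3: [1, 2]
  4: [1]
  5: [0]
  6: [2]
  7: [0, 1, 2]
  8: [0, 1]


Visit 0, enqueue [5, 7, 8]
Visit 5, enqueue []
Visit 7, enqueue [1, 2]
Visit 8, enqueue []
Visit 1, enqueue [3, 4]
Visit 2, enqueue [6]
Visit 3, enqueue []
Visit 4, enqueue []
Visit 6, enqueue []

BFS order: [0, 5, 7, 8, 1, 2, 3, 4, 6]


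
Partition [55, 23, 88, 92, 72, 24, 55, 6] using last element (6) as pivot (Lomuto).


Pivot: 6
Place pivot at 0: [6, 23, 88, 92, 72, 24, 55, 55]

Partitioned: [6, 23, 88, 92, 72, 24, 55, 55]


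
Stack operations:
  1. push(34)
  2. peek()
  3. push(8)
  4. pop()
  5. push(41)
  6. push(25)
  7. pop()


push(34) -> [34]
peek()->34
push(8) -> [34, 8]
pop()->8, [34]
push(41) -> [34, 41]
push(25) -> [34, 41, 25]
pop()->25, [34, 41]

Final stack: [34, 41]


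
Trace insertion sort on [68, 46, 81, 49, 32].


Initial: [68, 46, 81, 49, 32]
Insert 46: [46, 68, 81, 49, 32]
Insert 81: [46, 68, 81, 49, 32]
Insert 49: [46, 49, 68, 81, 32]
Insert 32: [32, 46, 49, 68, 81]

Sorted: [32, 46, 49, 68, 81]


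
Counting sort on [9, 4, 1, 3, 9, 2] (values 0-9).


Input: [9, 4, 1, 3, 9, 2]
Counts: [0, 1, 1, 1, 1, 0, 0, 0, 0, 2]

Sorted: [1, 2, 3, 4, 9, 9]


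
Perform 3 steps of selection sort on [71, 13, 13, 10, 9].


Initial: [71, 13, 13, 10, 9]
Step 1: min=9 at 4
  Swap: [9, 13, 13, 10, 71]
Step 2: min=10 at 3
  Swap: [9, 10, 13, 13, 71]
Step 3: min=13 at 2
  Swap: [9, 10, 13, 13, 71]

After 3 steps: [9, 10, 13, 13, 71]


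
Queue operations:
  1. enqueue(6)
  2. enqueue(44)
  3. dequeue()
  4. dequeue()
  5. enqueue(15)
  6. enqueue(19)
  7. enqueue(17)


enqueue(6) -> [6]
enqueue(44) -> [6, 44]
dequeue()->6, [44]
dequeue()->44, []
enqueue(15) -> [15]
enqueue(19) -> [15, 19]
enqueue(17) -> [15, 19, 17]

Final queue: [15, 19, 17]


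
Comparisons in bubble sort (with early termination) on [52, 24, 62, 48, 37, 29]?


Algorithm: bubble sort (with early termination)
Input: [52, 24, 62, 48, 37, 29]
Sorted: [24, 29, 37, 48, 52, 62]

15


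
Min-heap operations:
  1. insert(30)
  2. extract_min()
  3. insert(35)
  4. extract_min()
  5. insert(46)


insert(30) -> [30]
extract_min()->30, []
insert(35) -> [35]
extract_min()->35, []
insert(46) -> [46]

Final heap: [46]


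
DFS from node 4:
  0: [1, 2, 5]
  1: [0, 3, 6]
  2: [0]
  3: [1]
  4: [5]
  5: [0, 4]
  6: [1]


Visit 4, push [5]
Visit 5, push [0]
Visit 0, push [2, 1]
Visit 1, push [6, 3]
Visit 3, push []
Visit 6, push []
Visit 2, push []

DFS order: [4, 5, 0, 1, 3, 6, 2]


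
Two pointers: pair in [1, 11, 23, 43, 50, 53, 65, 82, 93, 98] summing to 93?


lo=0(1)+hi=9(98)=99
lo=0(1)+hi=8(93)=94
lo=0(1)+hi=7(82)=83
lo=1(11)+hi=7(82)=93

Yes: 11+82=93


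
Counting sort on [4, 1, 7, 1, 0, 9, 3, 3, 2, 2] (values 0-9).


Input: [4, 1, 7, 1, 0, 9, 3, 3, 2, 2]
Counts: [1, 2, 2, 2, 1, 0, 0, 1, 0, 1]

Sorted: [0, 1, 1, 2, 2, 3, 3, 4, 7, 9]


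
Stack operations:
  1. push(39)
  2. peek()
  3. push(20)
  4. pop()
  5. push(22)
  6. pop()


push(39) -> [39]
peek()->39
push(20) -> [39, 20]
pop()->20, [39]
push(22) -> [39, 22]
pop()->22, [39]

Final stack: [39]


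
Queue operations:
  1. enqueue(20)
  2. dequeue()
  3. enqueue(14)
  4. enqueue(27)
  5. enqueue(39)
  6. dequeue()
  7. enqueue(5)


enqueue(20) -> [20]
dequeue()->20, []
enqueue(14) -> [14]
enqueue(27) -> [14, 27]
enqueue(39) -> [14, 27, 39]
dequeue()->14, [27, 39]
enqueue(5) -> [27, 39, 5]

Final queue: [27, 39, 5]


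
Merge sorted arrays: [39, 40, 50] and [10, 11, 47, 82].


Take 10 from B
Take 11 from B
Take 39 from A
Take 40 from A
Take 47 from B
Take 50 from A

Merged: [10, 11, 39, 40, 47, 50, 82]


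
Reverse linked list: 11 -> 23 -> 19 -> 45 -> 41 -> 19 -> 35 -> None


Step 1: curr=11, set curr.next=prev(None) | reversed so far: 11
Step 2: curr=23, set curr.next=prev(11) | reversed so far: 23 -> 11
Step 3: curr=19, set curr.next=prev(23) | reversed so far: 19 -> 23 -> 11
Step 4: curr=45, set curr.next=prev(19) | reversed so far: 45 -> 19 -> 23 -> 11
Step 5: curr=41, set curr.next=prev(45) | reversed so far: 41 -> 45 -> 19 -> 23 -> 11
Step 6: curr=19, set curr.next=prev(41) | reversed so far: 19 -> 41 -> 45 -> 19 -> 23 -> 11
Step 7: curr=35, set curr.next=prev(19) | reversed so far: 35 -> 19 -> 41 -> 45 -> 19 -> 23 -> 11

35 -> 19 -> 41 -> 45 -> 19 -> 23 -> 11 -> None
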